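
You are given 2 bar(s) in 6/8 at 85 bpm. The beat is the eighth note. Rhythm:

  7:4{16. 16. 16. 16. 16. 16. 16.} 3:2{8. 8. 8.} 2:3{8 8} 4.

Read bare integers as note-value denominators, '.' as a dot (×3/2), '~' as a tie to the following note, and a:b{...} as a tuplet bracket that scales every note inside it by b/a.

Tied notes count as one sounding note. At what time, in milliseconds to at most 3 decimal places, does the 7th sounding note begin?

1. 0.0ms @ 0 + 302.521ms (3/7)
2. 302.521ms @ 3/7 + 302.521ms (3/7)
3. 605.042ms @ 6/7 + 302.521ms (3/7)
4. 907.563ms @ 9/7 + 302.521ms (3/7)
5. 1210.084ms @ 12/7 + 302.521ms (3/7)
6. 1512.605ms @ 15/7 + 302.521ms (3/7)
7. 1815.126ms @ 18/7 + 302.521ms (3/7)
8. 2117.647ms @ 3 + 705.882ms (1)
9. 2823.529ms @ 4 + 705.882ms (1)
10. 3529.412ms @ 5 + 705.882ms (1)
11. 4235.294ms @ 6 + 1058.824ms (3/2)
12. 5294.118ms @ 15/2 + 1058.824ms (3/2)
13. 6352.941ms @ 9 + 2117.647ms (3)

note 7 onset = 18/7b = 1815.126ms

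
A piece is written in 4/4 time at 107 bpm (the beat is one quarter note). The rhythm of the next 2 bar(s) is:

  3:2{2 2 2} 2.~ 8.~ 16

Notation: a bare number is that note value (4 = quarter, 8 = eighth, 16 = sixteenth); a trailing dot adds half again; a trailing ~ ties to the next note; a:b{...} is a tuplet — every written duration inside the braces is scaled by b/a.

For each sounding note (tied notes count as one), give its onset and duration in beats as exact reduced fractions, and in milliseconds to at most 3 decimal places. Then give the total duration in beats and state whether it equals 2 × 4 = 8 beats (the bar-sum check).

1) 0.0ms=0b +747.664ms=4/3b
2) 747.664ms=4/3b +747.664ms=4/3b
3) 1495.327ms=8/3b +747.664ms=4/3b
4) 2242.991ms=4b +2242.991ms=4b
Σ=8b of 8 (107bpm 4/4) — PASS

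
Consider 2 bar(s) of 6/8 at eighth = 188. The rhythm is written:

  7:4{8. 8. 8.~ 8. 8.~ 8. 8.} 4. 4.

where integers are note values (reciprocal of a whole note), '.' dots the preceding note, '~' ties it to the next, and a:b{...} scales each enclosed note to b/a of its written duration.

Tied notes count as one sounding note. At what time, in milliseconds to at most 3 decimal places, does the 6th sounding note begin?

1. 0.0ms @ 0 + 273.556ms (6/7)
2. 273.556ms @ 6/7 + 273.556ms (6/7)
3. 547.112ms @ 12/7 + 547.112ms (12/7)
4. 1094.225ms @ 24/7 + 547.112ms (12/7)
5. 1641.337ms @ 36/7 + 273.556ms (6/7)
6. 1914.894ms @ 6 + 957.447ms (3)
7. 2872.34ms @ 9 + 957.447ms (3)

note 6 onset = 6b = 1914.894ms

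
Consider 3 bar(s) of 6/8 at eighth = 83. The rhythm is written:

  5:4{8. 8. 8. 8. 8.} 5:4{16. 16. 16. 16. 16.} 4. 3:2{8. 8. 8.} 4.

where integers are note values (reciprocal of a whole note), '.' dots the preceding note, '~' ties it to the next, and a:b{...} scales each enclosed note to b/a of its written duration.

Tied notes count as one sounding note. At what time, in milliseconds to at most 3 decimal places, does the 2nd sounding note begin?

1. 0.0ms @ 0 + 867.47ms (6/5)
2. 867.47ms @ 6/5 + 867.47ms (6/5)
3. 1734.94ms @ 12/5 + 867.47ms (6/5)
4. 2602.41ms @ 18/5 + 867.47ms (6/5)
5. 3469.88ms @ 24/5 + 867.47ms (6/5)
6. 4337.349ms @ 6 + 433.735ms (3/5)
7. 4771.084ms @ 33/5 + 433.735ms (3/5)
8. 5204.819ms @ 36/5 + 433.735ms (3/5)
9. 5638.554ms @ 39/5 + 433.735ms (3/5)
10. 6072.289ms @ 42/5 + 433.735ms (3/5)
11. 6506.024ms @ 9 + 2168.675ms (3)
12. 8674.699ms @ 12 + 722.892ms (1)
13. 9397.59ms @ 13 + 722.892ms (1)
14. 10120.482ms @ 14 + 722.892ms (1)
15. 10843.373ms @ 15 + 2168.675ms (3)

note 2 onset = 6/5b = 867.47ms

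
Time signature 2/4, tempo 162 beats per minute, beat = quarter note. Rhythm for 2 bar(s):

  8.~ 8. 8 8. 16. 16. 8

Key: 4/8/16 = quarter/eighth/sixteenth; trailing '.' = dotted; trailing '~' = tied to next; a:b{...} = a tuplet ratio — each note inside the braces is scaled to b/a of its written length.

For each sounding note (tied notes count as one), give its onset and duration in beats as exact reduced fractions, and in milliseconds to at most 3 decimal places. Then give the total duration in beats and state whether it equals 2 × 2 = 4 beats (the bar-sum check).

1) 0.0ms=0b +555.556ms=3/2b
2) 555.556ms=3/2b +185.185ms=1/2b
3) 740.741ms=2b +277.778ms=3/4b
4) 1018.519ms=11/4b +138.889ms=3/8b
5) 1157.407ms=25/8b +138.889ms=3/8b
6) 1296.296ms=7/2b +185.185ms=1/2b
Σ=4b of 4 (162bpm 2/4) — PASS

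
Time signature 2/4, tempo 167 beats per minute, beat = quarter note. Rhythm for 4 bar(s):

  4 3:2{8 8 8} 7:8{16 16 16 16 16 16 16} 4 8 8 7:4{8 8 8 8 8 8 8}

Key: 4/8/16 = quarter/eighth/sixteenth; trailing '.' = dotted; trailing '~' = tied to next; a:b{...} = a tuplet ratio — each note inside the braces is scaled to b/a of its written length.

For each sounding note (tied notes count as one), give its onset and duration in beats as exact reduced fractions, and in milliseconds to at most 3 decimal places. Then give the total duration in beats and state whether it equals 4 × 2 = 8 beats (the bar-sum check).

1) 0.0ms=0b +359.281ms=1b
2) 359.281ms=1b +119.76ms=1/3b
3) 479.042ms=4/3b +119.76ms=1/3b
4) 598.802ms=5/3b +119.76ms=1/3b
5) 718.563ms=2b +102.652ms=2/7b
6) 821.215ms=16/7b +102.652ms=2/7b
7) 923.867ms=18/7b +102.652ms=2/7b
8) 1026.518ms=20/7b +102.652ms=2/7b
9) 1129.17ms=22/7b +102.652ms=2/7b
10) 1231.822ms=24/7b +102.652ms=2/7b
11) 1334.474ms=26/7b +102.652ms=2/7b
12) 1437.126ms=4b +359.281ms=1b
13) 1796.407ms=5b +179.641ms=1/2b
14) 1976.048ms=11/2b +179.641ms=1/2b
15) 2155.689ms=6b +102.652ms=2/7b
16) 2258.34ms=44/7b +102.652ms=2/7b
17) 2360.992ms=46/7b +102.652ms=2/7b
18) 2463.644ms=48/7b +102.652ms=2/7b
19) 2566.296ms=50/7b +102.652ms=2/7b
20) 2668.948ms=52/7b +102.652ms=2/7b
21) 2771.6ms=54/7b +102.652ms=2/7b
Σ=8b of 8 (167bpm 2/4) — PASS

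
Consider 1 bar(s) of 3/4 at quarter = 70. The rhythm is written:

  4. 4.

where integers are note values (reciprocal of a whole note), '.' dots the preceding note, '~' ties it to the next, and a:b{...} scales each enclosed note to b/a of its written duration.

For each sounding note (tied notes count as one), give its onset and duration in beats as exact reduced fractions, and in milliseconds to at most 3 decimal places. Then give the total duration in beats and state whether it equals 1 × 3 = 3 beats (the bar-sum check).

1) 0.0ms=0b +1285.714ms=3/2b
2) 1285.714ms=3/2b +1285.714ms=3/2b
Σ=3b of 3 (70bpm 3/4) — PASS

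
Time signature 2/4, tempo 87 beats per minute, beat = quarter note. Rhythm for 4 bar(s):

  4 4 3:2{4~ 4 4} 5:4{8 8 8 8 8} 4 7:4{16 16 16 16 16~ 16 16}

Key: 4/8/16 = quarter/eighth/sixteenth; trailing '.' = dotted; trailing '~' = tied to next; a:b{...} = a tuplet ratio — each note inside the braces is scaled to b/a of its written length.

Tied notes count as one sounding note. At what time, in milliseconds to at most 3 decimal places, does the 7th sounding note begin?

1. 0.0ms @ 0 + 689.655ms (1)
2. 689.655ms @ 1 + 689.655ms (1)
3. 1379.31ms @ 2 + 919.54ms (4/3)
4. 2298.851ms @ 10/3 + 459.77ms (2/3)
5. 2758.621ms @ 4 + 275.862ms (2/5)
6. 3034.483ms @ 22/5 + 275.862ms (2/5)
7. 3310.345ms @ 24/5 + 275.862ms (2/5)
8. 3586.207ms @ 26/5 + 275.862ms (2/5)
9. 3862.069ms @ 28/5 + 275.862ms (2/5)
10. 4137.931ms @ 6 + 689.655ms (1)
11. 4827.586ms @ 7 + 98.522ms (1/7)
12. 4926.108ms @ 50/7 + 98.522ms (1/7)
13. 5024.631ms @ 51/7 + 98.522ms (1/7)
14. 5123.153ms @ 52/7 + 98.522ms (1/7)
15. 5221.675ms @ 53/7 + 197.044ms (2/7)
16. 5418.719ms @ 55/7 + 98.522ms (1/7)

note 7 onset = 24/5b = 3310.345ms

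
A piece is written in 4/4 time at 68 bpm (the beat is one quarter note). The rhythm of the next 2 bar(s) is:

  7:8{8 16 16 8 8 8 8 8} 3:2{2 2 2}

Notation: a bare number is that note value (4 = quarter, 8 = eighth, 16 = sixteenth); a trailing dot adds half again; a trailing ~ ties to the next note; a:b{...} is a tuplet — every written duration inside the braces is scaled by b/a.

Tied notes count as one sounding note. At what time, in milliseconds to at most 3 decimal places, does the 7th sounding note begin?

1. 0.0ms @ 0 + 504.202ms (4/7)
2. 504.202ms @ 4/7 + 252.101ms (2/7)
3. 756.303ms @ 6/7 + 252.101ms (2/7)
4. 1008.403ms @ 8/7 + 504.202ms (4/7)
5. 1512.605ms @ 12/7 + 504.202ms (4/7)
6. 2016.807ms @ 16/7 + 504.202ms (4/7)
7. 2521.008ms @ 20/7 + 504.202ms (4/7)
8. 3025.21ms @ 24/7 + 504.202ms (4/7)
9. 3529.412ms @ 4 + 1176.471ms (4/3)
10. 4705.882ms @ 16/3 + 1176.471ms (4/3)
11. 5882.353ms @ 20/3 + 1176.471ms (4/3)

note 7 onset = 20/7b = 2521.008ms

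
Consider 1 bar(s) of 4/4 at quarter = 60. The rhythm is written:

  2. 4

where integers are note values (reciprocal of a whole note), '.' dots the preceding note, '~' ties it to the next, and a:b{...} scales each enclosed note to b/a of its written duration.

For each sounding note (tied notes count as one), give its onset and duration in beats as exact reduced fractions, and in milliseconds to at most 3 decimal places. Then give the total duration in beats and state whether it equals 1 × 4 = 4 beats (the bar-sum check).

1) 0.0ms=0b +3000.0ms=3b
2) 3000.0ms=3b +1000.0ms=1b
Σ=4b of 4 (60bpm 4/4) — PASS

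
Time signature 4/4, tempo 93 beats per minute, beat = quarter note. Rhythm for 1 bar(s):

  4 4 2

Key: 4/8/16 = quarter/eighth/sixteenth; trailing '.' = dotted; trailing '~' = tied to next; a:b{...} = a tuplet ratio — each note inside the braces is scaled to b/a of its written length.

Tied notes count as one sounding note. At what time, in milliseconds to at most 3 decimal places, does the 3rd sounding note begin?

1. 0.0ms @ 0 + 645.161ms (1)
2. 645.161ms @ 1 + 645.161ms (1)
3. 1290.323ms @ 2 + 1290.323ms (2)

note 3 onset = 2b = 1290.323ms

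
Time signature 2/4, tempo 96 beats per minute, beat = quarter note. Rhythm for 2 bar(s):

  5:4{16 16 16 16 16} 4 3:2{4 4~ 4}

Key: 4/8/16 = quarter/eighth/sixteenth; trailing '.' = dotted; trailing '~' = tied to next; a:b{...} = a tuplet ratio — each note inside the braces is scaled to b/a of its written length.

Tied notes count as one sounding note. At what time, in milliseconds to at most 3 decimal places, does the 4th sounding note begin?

note 4 onset = 3/5b = 375.0ms

1. 0.0ms @ 0 + 125.0ms (1/5)
2. 125.0ms @ 1/5 + 125.0ms (1/5)
3. 250.0ms @ 2/5 + 125.0ms (1/5)
4. 375.0ms @ 3/5 + 125.0ms (1/5)
5. 500.0ms @ 4/5 + 125.0ms (1/5)
6. 625.0ms @ 1 + 625.0ms (1)
7. 1250.0ms @ 2 + 416.667ms (2/3)
8. 1666.667ms @ 8/3 + 833.333ms (4/3)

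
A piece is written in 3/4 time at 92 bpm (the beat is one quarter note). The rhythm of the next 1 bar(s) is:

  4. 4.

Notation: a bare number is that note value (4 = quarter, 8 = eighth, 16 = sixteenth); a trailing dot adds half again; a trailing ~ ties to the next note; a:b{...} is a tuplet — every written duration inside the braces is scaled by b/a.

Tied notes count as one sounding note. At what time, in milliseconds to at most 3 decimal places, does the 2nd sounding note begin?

note 2 onset = 3/2b = 978.261ms

1. 0.0ms @ 0 + 978.261ms (3/2)
2. 978.261ms @ 3/2 + 978.261ms (3/2)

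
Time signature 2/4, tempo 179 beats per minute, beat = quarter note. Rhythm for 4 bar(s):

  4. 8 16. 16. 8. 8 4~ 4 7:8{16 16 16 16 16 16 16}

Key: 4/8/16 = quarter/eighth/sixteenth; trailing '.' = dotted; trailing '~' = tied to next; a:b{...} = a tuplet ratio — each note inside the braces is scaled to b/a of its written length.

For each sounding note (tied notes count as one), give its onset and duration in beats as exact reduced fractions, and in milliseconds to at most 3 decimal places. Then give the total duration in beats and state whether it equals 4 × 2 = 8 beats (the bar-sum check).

1) 0.0ms=0b +502.793ms=3/2b
2) 502.793ms=3/2b +167.598ms=1/2b
3) 670.391ms=2b +125.698ms=3/8b
4) 796.089ms=19/8b +125.698ms=3/8b
5) 921.788ms=11/4b +251.397ms=3/4b
6) 1173.184ms=7/2b +167.598ms=1/2b
7) 1340.782ms=4b +670.391ms=2b
8) 2011.173ms=6b +95.77ms=2/7b
9) 2106.943ms=44/7b +95.77ms=2/7b
10) 2202.713ms=46/7b +95.77ms=2/7b
11) 2298.484ms=48/7b +95.77ms=2/7b
12) 2394.254ms=50/7b +95.77ms=2/7b
13) 2490.024ms=52/7b +95.77ms=2/7b
14) 2585.794ms=54/7b +95.77ms=2/7b
Σ=8b of 8 (179bpm 2/4) — PASS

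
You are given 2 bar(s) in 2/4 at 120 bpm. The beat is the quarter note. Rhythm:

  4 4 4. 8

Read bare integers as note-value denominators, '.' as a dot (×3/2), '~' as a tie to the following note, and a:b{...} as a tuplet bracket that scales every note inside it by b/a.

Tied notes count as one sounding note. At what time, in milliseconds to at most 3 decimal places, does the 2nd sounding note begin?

1. 0.0ms @ 0 + 500.0ms (1)
2. 500.0ms @ 1 + 500.0ms (1)
3. 1000.0ms @ 2 + 750.0ms (3/2)
4. 1750.0ms @ 7/2 + 250.0ms (1/2)

note 2 onset = 1b = 500.0ms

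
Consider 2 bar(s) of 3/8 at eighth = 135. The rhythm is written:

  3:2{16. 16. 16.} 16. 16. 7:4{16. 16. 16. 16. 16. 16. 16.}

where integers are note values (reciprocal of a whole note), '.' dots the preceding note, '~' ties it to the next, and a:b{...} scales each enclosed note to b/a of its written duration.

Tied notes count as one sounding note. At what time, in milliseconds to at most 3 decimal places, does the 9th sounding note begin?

1. 0.0ms @ 0 + 222.222ms (1/2)
2. 222.222ms @ 1/2 + 222.222ms (1/2)
3. 444.444ms @ 1 + 222.222ms (1/2)
4. 666.667ms @ 3/2 + 333.333ms (3/4)
5. 1000.0ms @ 9/4 + 333.333ms (3/4)
6. 1333.333ms @ 3 + 190.476ms (3/7)
7. 1523.81ms @ 24/7 + 190.476ms (3/7)
8. 1714.286ms @ 27/7 + 190.476ms (3/7)
9. 1904.762ms @ 30/7 + 190.476ms (3/7)
10. 2095.238ms @ 33/7 + 190.476ms (3/7)
11. 2285.714ms @ 36/7 + 190.476ms (3/7)
12. 2476.19ms @ 39/7 + 190.476ms (3/7)

note 9 onset = 30/7b = 1904.762ms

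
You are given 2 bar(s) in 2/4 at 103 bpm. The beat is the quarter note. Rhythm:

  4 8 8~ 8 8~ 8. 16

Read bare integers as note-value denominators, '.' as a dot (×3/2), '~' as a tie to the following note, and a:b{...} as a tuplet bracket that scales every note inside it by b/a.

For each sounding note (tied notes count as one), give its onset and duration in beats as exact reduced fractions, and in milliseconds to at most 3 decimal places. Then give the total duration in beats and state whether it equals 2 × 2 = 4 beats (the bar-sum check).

1) 0.0ms=0b +582.524ms=1b
2) 582.524ms=1b +291.262ms=1/2b
3) 873.786ms=3/2b +582.524ms=1b
4) 1456.311ms=5/2b +728.155ms=5/4b
5) 2184.466ms=15/4b +145.631ms=1/4b
Σ=4b of 4 (103bpm 2/4) — PASS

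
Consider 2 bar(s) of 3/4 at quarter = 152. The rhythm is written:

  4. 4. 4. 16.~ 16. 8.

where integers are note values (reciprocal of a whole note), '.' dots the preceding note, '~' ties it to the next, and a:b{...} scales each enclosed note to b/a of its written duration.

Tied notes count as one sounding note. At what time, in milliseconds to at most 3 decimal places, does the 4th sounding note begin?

note 4 onset = 9/2b = 1776.316ms

1. 0.0ms @ 0 + 592.105ms (3/2)
2. 592.105ms @ 3/2 + 592.105ms (3/2)
3. 1184.211ms @ 3 + 592.105ms (3/2)
4. 1776.316ms @ 9/2 + 296.053ms (3/4)
5. 2072.368ms @ 21/4 + 296.053ms (3/4)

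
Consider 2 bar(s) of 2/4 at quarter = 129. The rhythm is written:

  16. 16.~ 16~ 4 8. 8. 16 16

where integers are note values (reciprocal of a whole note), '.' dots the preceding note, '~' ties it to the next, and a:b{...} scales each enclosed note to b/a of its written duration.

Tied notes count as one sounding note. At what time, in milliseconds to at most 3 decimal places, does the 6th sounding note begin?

note 6 onset = 15/4b = 1744.186ms

1. 0.0ms @ 0 + 174.419ms (3/8)
2. 174.419ms @ 3/8 + 755.814ms (13/8)
3. 930.233ms @ 2 + 348.837ms (3/4)
4. 1279.07ms @ 11/4 + 348.837ms (3/4)
5. 1627.907ms @ 7/2 + 116.279ms (1/4)
6. 1744.186ms @ 15/4 + 116.279ms (1/4)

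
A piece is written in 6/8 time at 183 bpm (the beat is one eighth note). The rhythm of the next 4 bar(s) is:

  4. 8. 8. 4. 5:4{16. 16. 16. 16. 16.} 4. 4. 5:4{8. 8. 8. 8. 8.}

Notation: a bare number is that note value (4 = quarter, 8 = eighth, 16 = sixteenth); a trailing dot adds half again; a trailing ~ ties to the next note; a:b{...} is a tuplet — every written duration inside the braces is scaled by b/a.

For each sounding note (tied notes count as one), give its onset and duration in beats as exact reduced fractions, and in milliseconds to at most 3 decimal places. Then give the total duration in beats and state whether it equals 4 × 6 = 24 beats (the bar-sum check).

1) 0.0ms=0b +983.607ms=3b
2) 983.607ms=3b +491.803ms=3/2b
3) 1475.41ms=9/2b +491.803ms=3/2b
4) 1967.213ms=6b +983.607ms=3b
5) 2950.82ms=9b +196.721ms=3/5b
6) 3147.541ms=48/5b +196.721ms=3/5b
7) 3344.262ms=51/5b +196.721ms=3/5b
8) 3540.984ms=54/5b +196.721ms=3/5b
9) 3737.705ms=57/5b +196.721ms=3/5b
10) 3934.426ms=12b +983.607ms=3b
11) 4918.033ms=15b +983.607ms=3b
12) 5901.639ms=18b +393.443ms=6/5b
13) 6295.082ms=96/5b +393.443ms=6/5b
14) 6688.525ms=102/5b +393.443ms=6/5b
15) 7081.967ms=108/5b +393.443ms=6/5b
16) 7475.41ms=114/5b +393.443ms=6/5b
Σ=24b of 24 (183bpm 6/8) — PASS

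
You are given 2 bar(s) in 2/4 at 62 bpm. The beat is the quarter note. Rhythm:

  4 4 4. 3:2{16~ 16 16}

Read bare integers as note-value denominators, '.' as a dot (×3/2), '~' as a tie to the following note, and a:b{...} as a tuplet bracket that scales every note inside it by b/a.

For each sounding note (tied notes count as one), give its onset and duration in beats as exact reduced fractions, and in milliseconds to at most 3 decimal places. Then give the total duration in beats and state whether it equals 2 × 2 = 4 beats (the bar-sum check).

1) 0.0ms=0b +967.742ms=1b
2) 967.742ms=1b +967.742ms=1b
3) 1935.484ms=2b +1451.613ms=3/2b
4) 3387.097ms=7/2b +322.581ms=1/3b
5) 3709.677ms=23/6b +161.29ms=1/6b
Σ=4b of 4 (62bpm 2/4) — PASS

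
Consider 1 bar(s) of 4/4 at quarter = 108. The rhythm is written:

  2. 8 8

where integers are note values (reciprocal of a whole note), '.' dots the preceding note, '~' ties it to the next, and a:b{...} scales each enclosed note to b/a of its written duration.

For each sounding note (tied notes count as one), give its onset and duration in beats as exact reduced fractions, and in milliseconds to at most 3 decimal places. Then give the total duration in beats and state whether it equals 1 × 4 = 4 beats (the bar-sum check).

1) 0.0ms=0b +1666.667ms=3b
2) 1666.667ms=3b +277.778ms=1/2b
3) 1944.444ms=7/2b +277.778ms=1/2b
Σ=4b of 4 (108bpm 4/4) — PASS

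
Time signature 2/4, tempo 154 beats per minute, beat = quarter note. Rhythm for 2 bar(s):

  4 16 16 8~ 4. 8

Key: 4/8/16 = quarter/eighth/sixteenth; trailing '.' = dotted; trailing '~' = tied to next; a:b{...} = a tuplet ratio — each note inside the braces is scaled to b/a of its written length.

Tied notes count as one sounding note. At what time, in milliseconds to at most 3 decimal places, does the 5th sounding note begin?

note 5 onset = 7/2b = 1363.636ms

1. 0.0ms @ 0 + 389.61ms (1)
2. 389.61ms @ 1 + 97.403ms (1/4)
3. 487.013ms @ 5/4 + 97.403ms (1/4)
4. 584.416ms @ 3/2 + 779.221ms (2)
5. 1363.636ms @ 7/2 + 194.805ms (1/2)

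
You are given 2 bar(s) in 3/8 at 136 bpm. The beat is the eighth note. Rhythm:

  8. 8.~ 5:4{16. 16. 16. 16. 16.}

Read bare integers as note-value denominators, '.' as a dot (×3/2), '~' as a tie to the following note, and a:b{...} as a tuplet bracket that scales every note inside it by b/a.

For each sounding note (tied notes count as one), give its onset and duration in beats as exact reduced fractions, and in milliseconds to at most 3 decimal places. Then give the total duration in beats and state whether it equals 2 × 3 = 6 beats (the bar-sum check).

1) 0.0ms=0b +661.765ms=3/2b
2) 661.765ms=3/2b +926.471ms=21/10b
3) 1588.235ms=18/5b +264.706ms=3/5b
4) 1852.941ms=21/5b +264.706ms=3/5b
5) 2117.647ms=24/5b +264.706ms=3/5b
6) 2382.353ms=27/5b +264.706ms=3/5b
Σ=6b of 6 (136bpm 3/8) — PASS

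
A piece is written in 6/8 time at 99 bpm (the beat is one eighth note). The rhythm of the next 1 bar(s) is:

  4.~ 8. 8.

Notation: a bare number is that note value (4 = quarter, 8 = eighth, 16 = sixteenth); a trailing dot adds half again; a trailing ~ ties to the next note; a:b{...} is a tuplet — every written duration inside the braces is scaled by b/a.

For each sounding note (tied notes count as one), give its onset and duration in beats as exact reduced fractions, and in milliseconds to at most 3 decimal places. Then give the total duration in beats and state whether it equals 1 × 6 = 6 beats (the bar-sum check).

1) 0.0ms=0b +2727.273ms=9/2b
2) 2727.273ms=9/2b +909.091ms=3/2b
Σ=6b of 6 (99bpm 6/8) — PASS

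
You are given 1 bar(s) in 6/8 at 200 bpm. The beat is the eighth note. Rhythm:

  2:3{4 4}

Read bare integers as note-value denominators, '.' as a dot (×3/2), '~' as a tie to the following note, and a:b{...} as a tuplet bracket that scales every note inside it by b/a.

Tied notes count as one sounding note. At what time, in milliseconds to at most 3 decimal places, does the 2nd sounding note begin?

1. 0.0ms @ 0 + 900.0ms (3)
2. 900.0ms @ 3 + 900.0ms (3)

note 2 onset = 3b = 900.0ms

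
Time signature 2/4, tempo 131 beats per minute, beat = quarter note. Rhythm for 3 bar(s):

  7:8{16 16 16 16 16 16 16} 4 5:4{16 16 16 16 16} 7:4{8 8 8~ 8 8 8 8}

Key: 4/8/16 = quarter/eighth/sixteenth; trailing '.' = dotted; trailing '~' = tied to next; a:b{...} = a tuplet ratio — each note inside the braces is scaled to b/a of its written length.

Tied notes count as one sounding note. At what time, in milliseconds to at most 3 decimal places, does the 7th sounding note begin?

note 7 onset = 12/7b = 785.169ms

1. 0.0ms @ 0 + 130.862ms (2/7)
2. 130.862ms @ 2/7 + 130.862ms (2/7)
3. 261.723ms @ 4/7 + 130.862ms (2/7)
4. 392.585ms @ 6/7 + 130.862ms (2/7)
5. 523.446ms @ 8/7 + 130.862ms (2/7)
6. 654.308ms @ 10/7 + 130.862ms (2/7)
7. 785.169ms @ 12/7 + 130.862ms (2/7)
8. 916.031ms @ 2 + 458.015ms (1)
9. 1374.046ms @ 3 + 91.603ms (1/5)
10. 1465.649ms @ 16/5 + 91.603ms (1/5)
11. 1557.252ms @ 17/5 + 91.603ms (1/5)
12. 1648.855ms @ 18/5 + 91.603ms (1/5)
13. 1740.458ms @ 19/5 + 91.603ms (1/5)
14. 1832.061ms @ 4 + 130.862ms (2/7)
15. 1962.923ms @ 30/7 + 130.862ms (2/7)
16. 2093.784ms @ 32/7 + 261.723ms (4/7)
17. 2355.507ms @ 36/7 + 130.862ms (2/7)
18. 2486.369ms @ 38/7 + 130.862ms (2/7)
19. 2617.23ms @ 40/7 + 130.862ms (2/7)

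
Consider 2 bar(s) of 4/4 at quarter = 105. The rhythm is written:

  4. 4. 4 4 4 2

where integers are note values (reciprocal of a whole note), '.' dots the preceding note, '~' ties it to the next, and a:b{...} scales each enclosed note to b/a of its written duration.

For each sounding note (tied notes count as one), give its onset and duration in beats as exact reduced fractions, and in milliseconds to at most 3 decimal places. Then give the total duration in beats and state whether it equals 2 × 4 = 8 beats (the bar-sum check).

1) 0.0ms=0b +857.143ms=3/2b
2) 857.143ms=3/2b +857.143ms=3/2b
3) 1714.286ms=3b +571.429ms=1b
4) 2285.714ms=4b +571.429ms=1b
5) 2857.143ms=5b +571.429ms=1b
6) 3428.571ms=6b +1142.857ms=2b
Σ=8b of 8 (105bpm 4/4) — PASS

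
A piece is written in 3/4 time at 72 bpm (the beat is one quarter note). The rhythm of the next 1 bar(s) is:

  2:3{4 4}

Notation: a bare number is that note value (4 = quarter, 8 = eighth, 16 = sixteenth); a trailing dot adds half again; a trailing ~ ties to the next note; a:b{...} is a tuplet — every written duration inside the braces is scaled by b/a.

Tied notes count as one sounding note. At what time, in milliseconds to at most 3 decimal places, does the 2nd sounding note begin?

1. 0.0ms @ 0 + 1250.0ms (3/2)
2. 1250.0ms @ 3/2 + 1250.0ms (3/2)

note 2 onset = 3/2b = 1250.0ms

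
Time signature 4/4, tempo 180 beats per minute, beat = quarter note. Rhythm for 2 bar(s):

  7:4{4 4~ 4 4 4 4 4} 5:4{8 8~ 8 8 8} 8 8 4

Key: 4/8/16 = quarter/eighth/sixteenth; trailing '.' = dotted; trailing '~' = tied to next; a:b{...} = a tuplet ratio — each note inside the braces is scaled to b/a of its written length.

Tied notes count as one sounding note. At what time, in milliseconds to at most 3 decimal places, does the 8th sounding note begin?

1. 0.0ms @ 0 + 190.476ms (4/7)
2. 190.476ms @ 4/7 + 380.952ms (8/7)
3. 571.429ms @ 12/7 + 190.476ms (4/7)
4. 761.905ms @ 16/7 + 190.476ms (4/7)
5. 952.381ms @ 20/7 + 190.476ms (4/7)
6. 1142.857ms @ 24/7 + 190.476ms (4/7)
7. 1333.333ms @ 4 + 133.333ms (2/5)
8. 1466.667ms @ 22/5 + 266.667ms (4/5)
9. 1733.333ms @ 26/5 + 133.333ms (2/5)
10. 1866.667ms @ 28/5 + 133.333ms (2/5)
11. 2000.0ms @ 6 + 166.667ms (1/2)
12. 2166.667ms @ 13/2 + 166.667ms (1/2)
13. 2333.333ms @ 7 + 333.333ms (1)

note 8 onset = 22/5b = 1466.667ms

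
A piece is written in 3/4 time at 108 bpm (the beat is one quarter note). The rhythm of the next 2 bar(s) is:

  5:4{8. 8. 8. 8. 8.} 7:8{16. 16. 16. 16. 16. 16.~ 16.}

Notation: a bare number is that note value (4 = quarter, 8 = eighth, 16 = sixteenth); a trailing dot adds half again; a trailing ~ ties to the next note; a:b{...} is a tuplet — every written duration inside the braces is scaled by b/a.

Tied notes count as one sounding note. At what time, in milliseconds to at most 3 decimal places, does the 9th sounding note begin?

note 9 onset = 30/7b = 2380.952ms

1. 0.0ms @ 0 + 333.333ms (3/5)
2. 333.333ms @ 3/5 + 333.333ms (3/5)
3. 666.667ms @ 6/5 + 333.333ms (3/5)
4. 1000.0ms @ 9/5 + 333.333ms (3/5)
5. 1333.333ms @ 12/5 + 333.333ms (3/5)
6. 1666.667ms @ 3 + 238.095ms (3/7)
7. 1904.762ms @ 24/7 + 238.095ms (3/7)
8. 2142.857ms @ 27/7 + 238.095ms (3/7)
9. 2380.952ms @ 30/7 + 238.095ms (3/7)
10. 2619.048ms @ 33/7 + 238.095ms (3/7)
11. 2857.143ms @ 36/7 + 476.19ms (6/7)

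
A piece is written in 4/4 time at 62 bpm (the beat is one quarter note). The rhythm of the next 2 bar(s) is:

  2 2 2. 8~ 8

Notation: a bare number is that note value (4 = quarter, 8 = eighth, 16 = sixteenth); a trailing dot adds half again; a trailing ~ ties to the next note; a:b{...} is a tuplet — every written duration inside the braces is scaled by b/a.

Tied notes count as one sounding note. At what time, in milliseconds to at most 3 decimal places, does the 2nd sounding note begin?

note 2 onset = 2b = 1935.484ms

1. 0.0ms @ 0 + 1935.484ms (2)
2. 1935.484ms @ 2 + 1935.484ms (2)
3. 3870.968ms @ 4 + 2903.226ms (3)
4. 6774.194ms @ 7 + 967.742ms (1)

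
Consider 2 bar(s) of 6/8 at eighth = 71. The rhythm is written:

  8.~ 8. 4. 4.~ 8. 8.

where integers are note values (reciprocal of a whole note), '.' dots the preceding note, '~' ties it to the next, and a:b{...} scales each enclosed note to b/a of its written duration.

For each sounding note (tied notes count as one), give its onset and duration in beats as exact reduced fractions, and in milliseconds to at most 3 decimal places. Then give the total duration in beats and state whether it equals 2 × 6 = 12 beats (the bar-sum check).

1) 0.0ms=0b +2535.211ms=3b
2) 2535.211ms=3b +2535.211ms=3b
3) 5070.423ms=6b +3802.817ms=9/2b
4) 8873.239ms=21/2b +1267.606ms=3/2b
Σ=12b of 12 (71bpm 6/8) — PASS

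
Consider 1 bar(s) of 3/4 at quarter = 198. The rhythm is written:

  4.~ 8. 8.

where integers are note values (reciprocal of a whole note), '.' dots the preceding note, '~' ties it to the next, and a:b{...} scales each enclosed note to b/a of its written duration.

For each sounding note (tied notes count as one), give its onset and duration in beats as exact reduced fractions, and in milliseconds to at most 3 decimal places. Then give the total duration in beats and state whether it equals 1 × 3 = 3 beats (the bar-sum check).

1) 0.0ms=0b +681.818ms=9/4b
2) 681.818ms=9/4b +227.273ms=3/4b
Σ=3b of 3 (198bpm 3/4) — PASS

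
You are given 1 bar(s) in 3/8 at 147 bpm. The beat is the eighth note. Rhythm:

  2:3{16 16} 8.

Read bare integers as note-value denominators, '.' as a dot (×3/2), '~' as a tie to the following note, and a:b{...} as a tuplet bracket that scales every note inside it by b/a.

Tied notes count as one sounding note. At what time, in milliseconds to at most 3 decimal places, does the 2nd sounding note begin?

1. 0.0ms @ 0 + 306.122ms (3/4)
2. 306.122ms @ 3/4 + 306.122ms (3/4)
3. 612.245ms @ 3/2 + 612.245ms (3/2)

note 2 onset = 3/4b = 306.122ms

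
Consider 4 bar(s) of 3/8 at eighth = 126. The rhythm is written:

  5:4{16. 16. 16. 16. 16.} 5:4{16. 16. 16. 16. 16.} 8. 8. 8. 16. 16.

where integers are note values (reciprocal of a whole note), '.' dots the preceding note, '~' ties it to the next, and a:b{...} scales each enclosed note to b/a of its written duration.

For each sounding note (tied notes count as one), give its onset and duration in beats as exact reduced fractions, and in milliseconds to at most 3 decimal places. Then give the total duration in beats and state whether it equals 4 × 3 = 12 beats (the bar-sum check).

1) 0.0ms=0b +285.714ms=3/5b
2) 285.714ms=3/5b +285.714ms=3/5b
3) 571.429ms=6/5b +285.714ms=3/5b
4) 857.143ms=9/5b +285.714ms=3/5b
5) 1142.857ms=12/5b +285.714ms=3/5b
6) 1428.571ms=3b +285.714ms=3/5b
7) 1714.286ms=18/5b +285.714ms=3/5b
8) 2000.0ms=21/5b +285.714ms=3/5b
9) 2285.714ms=24/5b +285.714ms=3/5b
10) 2571.429ms=27/5b +285.714ms=3/5b
11) 2857.143ms=6b +714.286ms=3/2b
12) 3571.429ms=15/2b +714.286ms=3/2b
13) 4285.714ms=9b +714.286ms=3/2b
14) 5000.0ms=21/2b +357.143ms=3/4b
15) 5357.143ms=45/4b +357.143ms=3/4b
Σ=12b of 12 (126bpm 3/8) — PASS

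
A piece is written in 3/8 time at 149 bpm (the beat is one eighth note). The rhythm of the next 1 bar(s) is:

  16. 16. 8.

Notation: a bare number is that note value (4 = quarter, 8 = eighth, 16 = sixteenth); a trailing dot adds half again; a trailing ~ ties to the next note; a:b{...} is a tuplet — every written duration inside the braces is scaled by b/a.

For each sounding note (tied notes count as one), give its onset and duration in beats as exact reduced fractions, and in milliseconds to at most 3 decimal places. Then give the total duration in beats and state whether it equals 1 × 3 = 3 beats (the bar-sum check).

1) 0.0ms=0b +302.013ms=3/4b
2) 302.013ms=3/4b +302.013ms=3/4b
3) 604.027ms=3/2b +604.027ms=3/2b
Σ=3b of 3 (149bpm 3/8) — PASS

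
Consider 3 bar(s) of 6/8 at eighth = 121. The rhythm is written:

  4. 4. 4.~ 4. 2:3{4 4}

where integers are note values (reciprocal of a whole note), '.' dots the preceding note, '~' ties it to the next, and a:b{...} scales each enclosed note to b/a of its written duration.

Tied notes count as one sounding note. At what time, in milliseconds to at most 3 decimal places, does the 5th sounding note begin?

1. 0.0ms @ 0 + 1487.603ms (3)
2. 1487.603ms @ 3 + 1487.603ms (3)
3. 2975.207ms @ 6 + 2975.207ms (6)
4. 5950.413ms @ 12 + 1487.603ms (3)
5. 7438.017ms @ 15 + 1487.603ms (3)

note 5 onset = 15b = 7438.017ms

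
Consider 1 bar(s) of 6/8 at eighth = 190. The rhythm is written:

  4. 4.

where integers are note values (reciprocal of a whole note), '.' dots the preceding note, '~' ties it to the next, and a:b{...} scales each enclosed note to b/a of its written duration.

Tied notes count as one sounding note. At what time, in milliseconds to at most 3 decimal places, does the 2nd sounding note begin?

note 2 onset = 3b = 947.368ms

1. 0.0ms @ 0 + 947.368ms (3)
2. 947.368ms @ 3 + 947.368ms (3)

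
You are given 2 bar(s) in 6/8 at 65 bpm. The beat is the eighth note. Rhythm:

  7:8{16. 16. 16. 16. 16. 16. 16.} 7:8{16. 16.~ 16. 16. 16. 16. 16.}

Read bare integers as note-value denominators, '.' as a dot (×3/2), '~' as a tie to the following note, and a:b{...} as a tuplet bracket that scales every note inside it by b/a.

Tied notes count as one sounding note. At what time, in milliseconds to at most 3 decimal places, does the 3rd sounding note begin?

1. 0.0ms @ 0 + 791.209ms (6/7)
2. 791.209ms @ 6/7 + 791.209ms (6/7)
3. 1582.418ms @ 12/7 + 791.209ms (6/7)
4. 2373.626ms @ 18/7 + 791.209ms (6/7)
5. 3164.835ms @ 24/7 + 791.209ms (6/7)
6. 3956.044ms @ 30/7 + 791.209ms (6/7)
7. 4747.253ms @ 36/7 + 791.209ms (6/7)
8. 5538.462ms @ 6 + 791.209ms (6/7)
9. 6329.67ms @ 48/7 + 1582.418ms (12/7)
10. 7912.088ms @ 60/7 + 791.209ms (6/7)
11. 8703.297ms @ 66/7 + 791.209ms (6/7)
12. 9494.505ms @ 72/7 + 791.209ms (6/7)
13. 10285.714ms @ 78/7 + 791.209ms (6/7)

note 3 onset = 12/7b = 1582.418ms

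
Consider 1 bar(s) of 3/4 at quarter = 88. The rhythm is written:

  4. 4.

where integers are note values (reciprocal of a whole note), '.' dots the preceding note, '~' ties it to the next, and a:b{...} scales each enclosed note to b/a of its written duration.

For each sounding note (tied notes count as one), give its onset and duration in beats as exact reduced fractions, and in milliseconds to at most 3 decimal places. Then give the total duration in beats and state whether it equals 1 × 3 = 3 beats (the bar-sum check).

1) 0.0ms=0b +1022.727ms=3/2b
2) 1022.727ms=3/2b +1022.727ms=3/2b
Σ=3b of 3 (88bpm 3/4) — PASS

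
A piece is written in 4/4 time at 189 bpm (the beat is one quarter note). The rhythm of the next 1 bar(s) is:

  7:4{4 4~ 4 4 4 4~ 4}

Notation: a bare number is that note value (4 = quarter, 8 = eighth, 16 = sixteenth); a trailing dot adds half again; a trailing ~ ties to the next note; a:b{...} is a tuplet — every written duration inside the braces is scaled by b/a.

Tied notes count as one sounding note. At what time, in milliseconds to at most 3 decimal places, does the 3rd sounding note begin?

1. 0.0ms @ 0 + 181.406ms (4/7)
2. 181.406ms @ 4/7 + 362.812ms (8/7)
3. 544.218ms @ 12/7 + 181.406ms (4/7)
4. 725.624ms @ 16/7 + 181.406ms (4/7)
5. 907.029ms @ 20/7 + 362.812ms (8/7)

note 3 onset = 12/7b = 544.218ms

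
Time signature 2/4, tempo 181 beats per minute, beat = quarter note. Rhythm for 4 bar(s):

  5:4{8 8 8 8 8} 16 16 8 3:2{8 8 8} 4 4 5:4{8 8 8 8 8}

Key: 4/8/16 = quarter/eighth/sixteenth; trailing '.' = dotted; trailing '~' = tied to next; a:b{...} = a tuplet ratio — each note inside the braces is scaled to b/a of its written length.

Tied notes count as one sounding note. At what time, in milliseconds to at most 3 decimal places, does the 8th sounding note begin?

1. 0.0ms @ 0 + 132.597ms (2/5)
2. 132.597ms @ 2/5 + 132.597ms (2/5)
3. 265.193ms @ 4/5 + 132.597ms (2/5)
4. 397.79ms @ 6/5 + 132.597ms (2/5)
5. 530.387ms @ 8/5 + 132.597ms (2/5)
6. 662.983ms @ 2 + 82.873ms (1/4)
7. 745.856ms @ 9/4 + 82.873ms (1/4)
8. 828.729ms @ 5/2 + 165.746ms (1/2)
9. 994.475ms @ 3 + 110.497ms (1/3)
10. 1104.972ms @ 10/3 + 110.497ms (1/3)
11. 1215.47ms @ 11/3 + 110.497ms (1/3)
12. 1325.967ms @ 4 + 331.492ms (1)
13. 1657.459ms @ 5 + 331.492ms (1)
14. 1988.95ms @ 6 + 132.597ms (2/5)
15. 2121.547ms @ 32/5 + 132.597ms (2/5)
16. 2254.144ms @ 34/5 + 132.597ms (2/5)
17. 2386.74ms @ 36/5 + 132.597ms (2/5)
18. 2519.337ms @ 38/5 + 132.597ms (2/5)

note 8 onset = 5/2b = 828.729ms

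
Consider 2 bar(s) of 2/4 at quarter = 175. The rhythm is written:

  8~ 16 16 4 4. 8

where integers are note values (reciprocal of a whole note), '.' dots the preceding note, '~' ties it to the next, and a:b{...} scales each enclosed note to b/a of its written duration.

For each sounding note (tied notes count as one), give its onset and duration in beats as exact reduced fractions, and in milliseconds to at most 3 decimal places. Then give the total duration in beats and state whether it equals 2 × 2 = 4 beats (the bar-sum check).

1) 0.0ms=0b +257.143ms=3/4b
2) 257.143ms=3/4b +85.714ms=1/4b
3) 342.857ms=1b +342.857ms=1b
4) 685.714ms=2b +514.286ms=3/2b
5) 1200.0ms=7/2b +171.429ms=1/2b
Σ=4b of 4 (175bpm 2/4) — PASS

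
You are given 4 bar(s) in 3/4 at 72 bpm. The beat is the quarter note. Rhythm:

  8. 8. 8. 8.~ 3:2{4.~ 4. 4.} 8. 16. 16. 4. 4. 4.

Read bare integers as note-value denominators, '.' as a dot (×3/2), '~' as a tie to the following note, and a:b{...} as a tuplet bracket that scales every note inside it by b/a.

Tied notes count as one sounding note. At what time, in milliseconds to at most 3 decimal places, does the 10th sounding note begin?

note 10 onset = 9b = 7500.0ms

1. 0.0ms @ 0 + 625.0ms (3/4)
2. 625.0ms @ 3/4 + 625.0ms (3/4)
3. 1250.0ms @ 3/2 + 625.0ms (3/4)
4. 1875.0ms @ 9/4 + 2291.667ms (11/4)
5. 4166.667ms @ 5 + 833.333ms (1)
6. 5000.0ms @ 6 + 625.0ms (3/4)
7. 5625.0ms @ 27/4 + 312.5ms (3/8)
8. 5937.5ms @ 57/8 + 312.5ms (3/8)
9. 6250.0ms @ 15/2 + 1250.0ms (3/2)
10. 7500.0ms @ 9 + 1250.0ms (3/2)
11. 8750.0ms @ 21/2 + 1250.0ms (3/2)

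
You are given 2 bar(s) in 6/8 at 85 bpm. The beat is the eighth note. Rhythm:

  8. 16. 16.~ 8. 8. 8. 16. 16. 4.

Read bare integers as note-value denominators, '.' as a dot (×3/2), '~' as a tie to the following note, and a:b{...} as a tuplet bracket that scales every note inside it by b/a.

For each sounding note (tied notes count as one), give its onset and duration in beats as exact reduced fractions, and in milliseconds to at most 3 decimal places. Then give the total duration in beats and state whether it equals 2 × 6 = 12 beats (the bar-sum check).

1) 0.0ms=0b +1058.824ms=3/2b
2) 1058.824ms=3/2b +529.412ms=3/4b
3) 1588.235ms=9/4b +1588.235ms=9/4b
4) 3176.471ms=9/2b +1058.824ms=3/2b
5) 4235.294ms=6b +1058.824ms=3/2b
6) 5294.118ms=15/2b +529.412ms=3/4b
7) 5823.529ms=33/4b +529.412ms=3/4b
8) 6352.941ms=9b +2117.647ms=3b
Σ=12b of 12 (85bpm 6/8) — PASS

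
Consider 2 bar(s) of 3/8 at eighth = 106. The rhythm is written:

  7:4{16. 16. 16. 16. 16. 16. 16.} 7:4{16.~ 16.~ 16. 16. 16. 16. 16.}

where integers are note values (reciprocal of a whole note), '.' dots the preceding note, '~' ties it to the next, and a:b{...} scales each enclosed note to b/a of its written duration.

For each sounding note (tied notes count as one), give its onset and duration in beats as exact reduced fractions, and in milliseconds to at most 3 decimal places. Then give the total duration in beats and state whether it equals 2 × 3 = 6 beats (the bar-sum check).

1) 0.0ms=0b +242.588ms=3/7b
2) 242.588ms=3/7b +242.588ms=3/7b
3) 485.175ms=6/7b +242.588ms=3/7b
4) 727.763ms=9/7b +242.588ms=3/7b
5) 970.35ms=12/7b +242.588ms=3/7b
6) 1212.938ms=15/7b +242.588ms=3/7b
7) 1455.526ms=18/7b +242.588ms=3/7b
8) 1698.113ms=3b +727.763ms=9/7b
9) 2425.876ms=30/7b +242.588ms=3/7b
10) 2668.464ms=33/7b +242.588ms=3/7b
11) 2911.051ms=36/7b +242.588ms=3/7b
12) 3153.639ms=39/7b +242.588ms=3/7b
Σ=6b of 6 (106bpm 3/8) — PASS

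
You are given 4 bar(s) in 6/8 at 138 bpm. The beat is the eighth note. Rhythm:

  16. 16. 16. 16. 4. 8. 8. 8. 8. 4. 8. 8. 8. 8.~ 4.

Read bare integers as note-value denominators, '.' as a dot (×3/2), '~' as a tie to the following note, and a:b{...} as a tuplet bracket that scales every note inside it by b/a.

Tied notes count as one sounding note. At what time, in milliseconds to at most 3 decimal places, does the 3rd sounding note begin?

1. 0.0ms @ 0 + 326.087ms (3/4)
2. 326.087ms @ 3/4 + 326.087ms (3/4)
3. 652.174ms @ 3/2 + 326.087ms (3/4)
4. 978.261ms @ 9/4 + 326.087ms (3/4)
5. 1304.348ms @ 3 + 1304.348ms (3)
6. 2608.696ms @ 6 + 652.174ms (3/2)
7. 3260.87ms @ 15/2 + 652.174ms (3/2)
8. 3913.043ms @ 9 + 652.174ms (3/2)
9. 4565.217ms @ 21/2 + 652.174ms (3/2)
10. 5217.391ms @ 12 + 1304.348ms (3)
11. 6521.739ms @ 15 + 652.174ms (3/2)
12. 7173.913ms @ 33/2 + 652.174ms (3/2)
13. 7826.087ms @ 18 + 652.174ms (3/2)
14. 8478.261ms @ 39/2 + 1956.522ms (9/2)

note 3 onset = 3/2b = 652.174ms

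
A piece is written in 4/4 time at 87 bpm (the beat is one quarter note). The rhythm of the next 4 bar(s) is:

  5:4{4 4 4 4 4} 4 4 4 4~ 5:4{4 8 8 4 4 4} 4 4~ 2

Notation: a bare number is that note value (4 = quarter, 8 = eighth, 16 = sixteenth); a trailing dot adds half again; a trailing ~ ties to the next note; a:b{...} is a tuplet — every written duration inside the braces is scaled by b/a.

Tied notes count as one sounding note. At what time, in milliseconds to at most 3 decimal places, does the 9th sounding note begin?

1. 0.0ms @ 0 + 551.724ms (4/5)
2. 551.724ms @ 4/5 + 551.724ms (4/5)
3. 1103.448ms @ 8/5 + 551.724ms (4/5)
4. 1655.172ms @ 12/5 + 551.724ms (4/5)
5. 2206.897ms @ 16/5 + 551.724ms (4/5)
6. 2758.621ms @ 4 + 689.655ms (1)
7. 3448.276ms @ 5 + 689.655ms (1)
8. 4137.931ms @ 6 + 689.655ms (1)
9. 4827.586ms @ 7 + 1241.379ms (9/5)
10. 6068.966ms @ 44/5 + 275.862ms (2/5)
11. 6344.828ms @ 46/5 + 275.862ms (2/5)
12. 6620.69ms @ 48/5 + 551.724ms (4/5)
13. 7172.414ms @ 52/5 + 551.724ms (4/5)
14. 7724.138ms @ 56/5 + 551.724ms (4/5)
15. 8275.862ms @ 12 + 689.655ms (1)
16. 8965.517ms @ 13 + 2068.966ms (3)

note 9 onset = 7b = 4827.586ms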